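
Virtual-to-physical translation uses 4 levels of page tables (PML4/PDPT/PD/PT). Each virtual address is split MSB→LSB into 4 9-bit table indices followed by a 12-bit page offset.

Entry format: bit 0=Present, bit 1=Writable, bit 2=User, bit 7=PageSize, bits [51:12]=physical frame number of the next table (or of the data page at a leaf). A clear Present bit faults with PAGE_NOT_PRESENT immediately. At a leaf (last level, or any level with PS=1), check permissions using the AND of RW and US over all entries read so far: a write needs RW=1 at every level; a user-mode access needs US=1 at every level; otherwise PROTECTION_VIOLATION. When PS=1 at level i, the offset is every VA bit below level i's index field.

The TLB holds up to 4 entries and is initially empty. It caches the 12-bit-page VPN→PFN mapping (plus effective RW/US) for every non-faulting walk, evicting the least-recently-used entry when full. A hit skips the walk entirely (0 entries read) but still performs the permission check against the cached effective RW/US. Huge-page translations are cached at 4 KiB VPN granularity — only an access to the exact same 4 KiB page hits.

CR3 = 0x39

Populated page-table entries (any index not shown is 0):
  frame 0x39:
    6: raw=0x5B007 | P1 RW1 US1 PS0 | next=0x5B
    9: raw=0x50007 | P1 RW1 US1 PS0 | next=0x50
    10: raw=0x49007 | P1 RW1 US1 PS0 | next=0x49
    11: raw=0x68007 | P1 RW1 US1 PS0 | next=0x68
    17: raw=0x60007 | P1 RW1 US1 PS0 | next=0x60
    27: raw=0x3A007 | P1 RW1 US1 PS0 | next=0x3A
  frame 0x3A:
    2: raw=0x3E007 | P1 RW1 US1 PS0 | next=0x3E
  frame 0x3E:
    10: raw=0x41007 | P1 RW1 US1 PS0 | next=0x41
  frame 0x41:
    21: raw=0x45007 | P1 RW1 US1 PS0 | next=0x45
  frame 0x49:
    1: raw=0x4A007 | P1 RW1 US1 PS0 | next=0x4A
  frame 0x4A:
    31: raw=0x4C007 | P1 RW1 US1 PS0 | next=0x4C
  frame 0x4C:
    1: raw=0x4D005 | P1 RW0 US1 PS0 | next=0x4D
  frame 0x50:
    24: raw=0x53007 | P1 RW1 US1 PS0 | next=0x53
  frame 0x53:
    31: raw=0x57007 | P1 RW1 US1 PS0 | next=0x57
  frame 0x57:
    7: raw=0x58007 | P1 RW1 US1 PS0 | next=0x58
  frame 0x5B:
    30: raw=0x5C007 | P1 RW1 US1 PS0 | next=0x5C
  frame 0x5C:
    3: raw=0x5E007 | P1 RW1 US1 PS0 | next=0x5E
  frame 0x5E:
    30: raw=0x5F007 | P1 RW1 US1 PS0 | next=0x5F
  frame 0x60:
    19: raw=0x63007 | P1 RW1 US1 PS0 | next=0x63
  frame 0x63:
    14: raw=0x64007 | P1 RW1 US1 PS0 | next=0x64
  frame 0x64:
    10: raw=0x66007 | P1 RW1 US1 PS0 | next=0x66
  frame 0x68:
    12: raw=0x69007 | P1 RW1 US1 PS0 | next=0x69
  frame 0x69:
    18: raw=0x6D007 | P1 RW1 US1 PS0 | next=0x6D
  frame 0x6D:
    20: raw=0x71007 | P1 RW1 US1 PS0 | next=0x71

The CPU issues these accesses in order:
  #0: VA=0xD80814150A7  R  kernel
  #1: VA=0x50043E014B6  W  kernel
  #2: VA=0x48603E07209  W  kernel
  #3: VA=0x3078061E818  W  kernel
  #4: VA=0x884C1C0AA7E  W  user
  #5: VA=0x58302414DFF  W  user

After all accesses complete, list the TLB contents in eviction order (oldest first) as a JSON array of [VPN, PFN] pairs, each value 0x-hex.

Per-access translation:
#0 VA=0xD80814150A7 (r,kernel):
  [0] read 0x39 idx=27: raw=0x3A007 flags P=1 W=1 U=1 S=0
  [1] read 0x3A idx=2: raw=0x3E007 flags P=1 W=1 U=1 S=0
  [2] read 0x3E idx=10: raw=0x41007 flags P=1 W=1 U=1 S=0
  [3] read 0x41 idx=21: raw=0x45007 flags P=1 W=1 U=1 S=0
  ✓ 0x450A7  — 4 lookups
#1 VA=0x50043E014B6 (w,kernel):
  [0] read 0x39 idx=10: raw=0x49007 flags P=1 W=1 U=1 S=0
  [1] read 0x49 idx=1: raw=0x4A007 flags P=1 W=1 U=1 S=0
  [2] read 0x4A idx=31: raw=0x4C007 flags P=1 W=1 U=1 S=0
  [3] read 0x4C idx=1: raw=0x4D005 flags P=1 W=0 U=1 S=0
  → PROTECTION_VIOLATION  (4 entries read)
#2 VA=0x48603E07209 (w,kernel):
  [0] read 0x39 idx=9: raw=0x50007 flags P=1 W=1 U=1 S=0
  [1] read 0x50 idx=24: raw=0x53007 flags P=1 W=1 U=1 S=0
  [2] read 0x53 idx=31: raw=0x57007 flags P=1 W=1 U=1 S=0
  [3] read 0x57 idx=7: raw=0x58007 flags P=1 W=1 U=1 S=0
  ✓ 0x58209  — 4 lookups
#3 VA=0x3078061E818 (w,kernel):
  [0] read 0x39 idx=6: raw=0x5B007 flags P=1 W=1 U=1 S=0
  [1] read 0x5B idx=30: raw=0x5C007 flags P=1 W=1 U=1 S=0
  [2] read 0x5C idx=3: raw=0x5E007 flags P=1 W=1 U=1 S=0
  [3] read 0x5E idx=30: raw=0x5F007 flags P=1 W=1 U=1 S=0
  ✓ 0x5F818  — 4 lookups
#4 VA=0x884C1C0AA7E (w,user):
  [0] read 0x39 idx=17: raw=0x60007 flags P=1 W=1 U=1 S=0
  [1] read 0x60 idx=19: raw=0x63007 flags P=1 W=1 U=1 S=0
  [2] read 0x63 idx=14: raw=0x64007 flags P=1 W=1 U=1 S=0
  [3] read 0x64 idx=10: raw=0x66007 flags P=1 W=1 U=1 S=0
  ✓ 0x66A7E  — 4 lookups
#5 VA=0x58302414DFF (w,user):
  [0] read 0x39 idx=11: raw=0x68007 flags P=1 W=1 U=1 S=0
  [1] read 0x68 idx=12: raw=0x69007 flags P=1 W=1 U=1 S=0
  [2] read 0x69 idx=18: raw=0x6D007 flags P=1 W=1 U=1 S=0
  [3] read 0x6D idx=20: raw=0x71007 flags P=1 W=1 U=1 S=0
  ✓ 0x71DFF  — 4 lookups

TLB: [["0x48603E07", "0x58"], ["0x3078061E", "0x5F"], ["0x884C1C0A", "0x66"], ["0x58302414", "0x71"]]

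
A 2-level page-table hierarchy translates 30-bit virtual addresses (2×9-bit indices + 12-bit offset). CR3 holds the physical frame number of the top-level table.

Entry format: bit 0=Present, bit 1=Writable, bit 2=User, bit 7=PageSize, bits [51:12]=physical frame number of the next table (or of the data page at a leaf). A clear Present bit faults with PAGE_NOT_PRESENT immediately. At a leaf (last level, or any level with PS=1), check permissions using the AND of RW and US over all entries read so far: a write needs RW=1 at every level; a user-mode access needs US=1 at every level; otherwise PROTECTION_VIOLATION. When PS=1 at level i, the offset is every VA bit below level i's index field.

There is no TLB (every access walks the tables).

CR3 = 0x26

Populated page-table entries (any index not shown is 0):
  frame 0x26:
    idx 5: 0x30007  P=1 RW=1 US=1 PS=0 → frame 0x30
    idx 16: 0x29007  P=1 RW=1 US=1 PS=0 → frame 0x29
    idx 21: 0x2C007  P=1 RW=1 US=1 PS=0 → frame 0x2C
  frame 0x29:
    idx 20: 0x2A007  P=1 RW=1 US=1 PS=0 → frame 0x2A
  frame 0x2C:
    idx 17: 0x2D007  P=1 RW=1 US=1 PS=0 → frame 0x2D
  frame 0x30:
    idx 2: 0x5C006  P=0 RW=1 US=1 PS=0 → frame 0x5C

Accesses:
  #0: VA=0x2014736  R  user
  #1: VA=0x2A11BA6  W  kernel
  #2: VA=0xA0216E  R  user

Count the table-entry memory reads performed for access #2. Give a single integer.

Per-access translation:
#0 VA=0x2014736 (r,user):
  [0] read 0x26 idx=16: raw=0x29007 flags P=1 W=1 U=1 S=0
  [1] read 0x29 idx=20: raw=0x2A007 flags P=1 W=1 U=1 S=0
  ⇒ phys 0x2A736  [2 reads]
#1 VA=0x2A11BA6 (w,kernel):
  [0] read 0x26 idx=21: raw=0x2C007 flags P=1 W=1 U=1 S=0
  [1] read 0x2C idx=17: raw=0x2D007 flags P=1 W=1 U=1 S=0
  ⇒ phys 0x2DBA6  [2 reads]
#2 VA=0xA0216E (r,user):
  [0] read 0x26 idx=5: raw=0x30007 flags P=1 W=1 U=1 S=0
  [1] read 0x30 idx=2: raw=0x5C006 flags P=0 W=1 U=1 S=0
  ✗ PAGE_NOT_PRESENT  [2 reads]

Entries read for #2: 2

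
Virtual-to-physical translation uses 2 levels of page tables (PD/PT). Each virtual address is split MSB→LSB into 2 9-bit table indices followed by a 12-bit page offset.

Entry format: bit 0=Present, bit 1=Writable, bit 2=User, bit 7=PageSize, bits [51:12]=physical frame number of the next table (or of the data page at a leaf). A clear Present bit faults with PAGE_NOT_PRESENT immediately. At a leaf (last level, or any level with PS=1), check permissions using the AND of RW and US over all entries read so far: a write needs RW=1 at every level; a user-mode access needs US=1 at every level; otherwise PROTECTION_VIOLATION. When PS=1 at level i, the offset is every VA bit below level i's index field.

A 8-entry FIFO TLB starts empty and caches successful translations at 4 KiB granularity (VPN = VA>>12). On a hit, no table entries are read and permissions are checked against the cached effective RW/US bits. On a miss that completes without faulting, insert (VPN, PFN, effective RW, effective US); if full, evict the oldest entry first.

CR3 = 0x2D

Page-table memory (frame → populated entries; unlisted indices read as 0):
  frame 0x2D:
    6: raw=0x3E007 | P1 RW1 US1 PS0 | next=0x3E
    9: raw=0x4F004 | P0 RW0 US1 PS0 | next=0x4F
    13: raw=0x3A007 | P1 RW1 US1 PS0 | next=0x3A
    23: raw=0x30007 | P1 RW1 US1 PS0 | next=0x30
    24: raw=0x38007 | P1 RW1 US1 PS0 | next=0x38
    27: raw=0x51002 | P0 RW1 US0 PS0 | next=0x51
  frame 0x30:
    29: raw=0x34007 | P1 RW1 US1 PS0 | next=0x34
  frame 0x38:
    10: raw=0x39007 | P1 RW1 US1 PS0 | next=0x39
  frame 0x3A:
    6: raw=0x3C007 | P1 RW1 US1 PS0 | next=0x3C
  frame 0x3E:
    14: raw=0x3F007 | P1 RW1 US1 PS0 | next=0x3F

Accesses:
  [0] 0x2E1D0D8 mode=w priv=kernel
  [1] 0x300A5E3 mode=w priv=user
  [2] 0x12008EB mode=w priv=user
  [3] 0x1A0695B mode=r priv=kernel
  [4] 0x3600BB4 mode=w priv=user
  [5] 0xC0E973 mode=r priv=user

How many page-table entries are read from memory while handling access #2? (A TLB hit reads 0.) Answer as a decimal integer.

Walk each access:
#0 VA=0x2E1D0D8 (w,kernel):
  [0] read 0x2D idx=23: raw=0x30007 flags P=1 W=1 U=1 S=0
  [1] read 0x30 idx=29: raw=0x34007 flags P=1 W=1 U=1 S=0
  → PA=0x340D8  (2 entries read)
#1 VA=0x300A5E3 (w,user):
  [0] read 0x2D idx=24: raw=0x38007 flags P=1 W=1 U=1 S=0
  [1] read 0x38 idx=10: raw=0x39007 flags P=1 W=1 U=1 S=0
  → PA=0x395E3  (2 entries read)
#2 VA=0x12008EB (w,user):
  [0] read 0x2D idx=9: raw=0x4F004 flags P=0 W=0 U=1 S=0
  → PAGE_NOT_PRESENT  (1 entries read)
#3 VA=0x1A0695B (r,kernel):
  [0] read 0x2D idx=13: raw=0x3A007 flags P=1 W=1 U=1 S=0
  [1] read 0x3A idx=6: raw=0x3C007 flags P=1 W=1 U=1 S=0
  → PA=0x3C95B  (2 entries read)
#4 VA=0x3600BB4 (w,user):
  [0] read 0x2D idx=27: raw=0x51002 flags P=0 W=1 U=0 S=0
  → PAGE_NOT_PRESENT  (1 entries read)
#5 VA=0xC0E973 (r,user):
  [0] read 0x2D idx=6: raw=0x3E007 flags P=1 W=1 U=1 S=0
  [1] read 0x3E idx=14: raw=0x3F007 flags P=1 W=1 U=1 S=0
  → PA=0x3F973  (2 entries read)

Entries read for #2: 1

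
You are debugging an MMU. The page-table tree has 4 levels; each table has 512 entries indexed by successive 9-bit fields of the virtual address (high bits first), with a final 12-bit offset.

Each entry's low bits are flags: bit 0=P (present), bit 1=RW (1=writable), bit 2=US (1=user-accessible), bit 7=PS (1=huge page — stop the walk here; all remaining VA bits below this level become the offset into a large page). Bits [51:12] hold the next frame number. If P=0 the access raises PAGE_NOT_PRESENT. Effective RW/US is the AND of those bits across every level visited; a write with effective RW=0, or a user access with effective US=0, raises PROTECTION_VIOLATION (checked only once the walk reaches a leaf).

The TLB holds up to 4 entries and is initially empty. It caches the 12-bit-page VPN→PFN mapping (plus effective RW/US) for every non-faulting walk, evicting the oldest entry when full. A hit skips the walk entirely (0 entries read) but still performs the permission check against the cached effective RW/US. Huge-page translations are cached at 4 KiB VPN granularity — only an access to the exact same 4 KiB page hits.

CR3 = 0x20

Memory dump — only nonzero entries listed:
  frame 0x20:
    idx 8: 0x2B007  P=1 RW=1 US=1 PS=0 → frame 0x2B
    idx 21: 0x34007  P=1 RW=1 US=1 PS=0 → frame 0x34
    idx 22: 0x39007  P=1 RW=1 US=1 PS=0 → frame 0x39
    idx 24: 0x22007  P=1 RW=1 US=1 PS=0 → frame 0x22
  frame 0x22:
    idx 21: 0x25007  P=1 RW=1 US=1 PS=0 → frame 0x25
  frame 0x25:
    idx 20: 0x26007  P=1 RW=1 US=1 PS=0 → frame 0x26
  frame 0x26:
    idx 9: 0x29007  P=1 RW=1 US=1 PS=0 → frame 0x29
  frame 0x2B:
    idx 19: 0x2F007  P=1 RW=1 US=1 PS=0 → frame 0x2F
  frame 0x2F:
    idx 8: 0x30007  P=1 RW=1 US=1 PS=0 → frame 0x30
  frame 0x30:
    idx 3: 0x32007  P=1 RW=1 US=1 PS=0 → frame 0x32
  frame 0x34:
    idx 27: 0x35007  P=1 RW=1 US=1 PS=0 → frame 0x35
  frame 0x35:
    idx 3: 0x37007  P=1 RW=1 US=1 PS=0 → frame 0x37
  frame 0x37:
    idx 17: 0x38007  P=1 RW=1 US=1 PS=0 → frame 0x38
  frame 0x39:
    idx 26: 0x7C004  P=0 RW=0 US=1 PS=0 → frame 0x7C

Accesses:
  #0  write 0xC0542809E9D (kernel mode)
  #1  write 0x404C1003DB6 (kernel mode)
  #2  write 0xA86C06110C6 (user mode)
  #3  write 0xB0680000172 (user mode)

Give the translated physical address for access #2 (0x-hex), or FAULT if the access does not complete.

Walk each access:
#0 VA=0xC0542809E9D (w,kernel):
  L0: frame=0x20 idx=24 entry=0x22007 [P=1 RW=1 US=1 PS=0]
  L1: frame=0x22 idx=21 entry=0x25007 [P=1 RW=1 US=1 PS=0]
  L2: frame=0x25 idx=20 entry=0x26007 [P=1 RW=1 US=1 PS=0]
  L3: frame=0x26 idx=9 entry=0x29007 [P=1 RW=1 US=1 PS=0]
  → PA=0x29E9D  (4 entries read)
#1 VA=0x404C1003DB6 (w,kernel):
  L0: frame=0x20 idx=8 entry=0x2B007 [P=1 RW=1 US=1 PS=0]
  L1: frame=0x2B idx=19 entry=0x2F007 [P=1 RW=1 US=1 PS=0]
  L2: frame=0x2F idx=8 entry=0x30007 [P=1 RW=1 US=1 PS=0]
  L3: frame=0x30 idx=3 entry=0x32007 [P=1 RW=1 US=1 PS=0]
  → PA=0x32DB6  (4 entries read)
#2 VA=0xA86C06110C6 (w,user):
  L0: frame=0x20 idx=21 entry=0x34007 [P=1 RW=1 US=1 PS=0]
  L1: frame=0x34 idx=27 entry=0x35007 [P=1 RW=1 US=1 PS=0]
  L2: frame=0x35 idx=3 entry=0x37007 [P=1 RW=1 US=1 PS=0]
  L3: frame=0x37 idx=17 entry=0x38007 [P=1 RW=1 US=1 PS=0]
  → PA=0x380C6  (4 entries read)
#3 VA=0xB0680000172 (w,user):
  L0: frame=0x20 idx=22 entry=0x39007 [P=1 RW=1 US=1 PS=0]
  L1: frame=0x39 idx=26 entry=0x7C004 [P=0 RW=0 US=1 PS=0]
  ✗ PAGE_NOT_PRESENT  [2 reads]

Access #2 PA: 0x380C6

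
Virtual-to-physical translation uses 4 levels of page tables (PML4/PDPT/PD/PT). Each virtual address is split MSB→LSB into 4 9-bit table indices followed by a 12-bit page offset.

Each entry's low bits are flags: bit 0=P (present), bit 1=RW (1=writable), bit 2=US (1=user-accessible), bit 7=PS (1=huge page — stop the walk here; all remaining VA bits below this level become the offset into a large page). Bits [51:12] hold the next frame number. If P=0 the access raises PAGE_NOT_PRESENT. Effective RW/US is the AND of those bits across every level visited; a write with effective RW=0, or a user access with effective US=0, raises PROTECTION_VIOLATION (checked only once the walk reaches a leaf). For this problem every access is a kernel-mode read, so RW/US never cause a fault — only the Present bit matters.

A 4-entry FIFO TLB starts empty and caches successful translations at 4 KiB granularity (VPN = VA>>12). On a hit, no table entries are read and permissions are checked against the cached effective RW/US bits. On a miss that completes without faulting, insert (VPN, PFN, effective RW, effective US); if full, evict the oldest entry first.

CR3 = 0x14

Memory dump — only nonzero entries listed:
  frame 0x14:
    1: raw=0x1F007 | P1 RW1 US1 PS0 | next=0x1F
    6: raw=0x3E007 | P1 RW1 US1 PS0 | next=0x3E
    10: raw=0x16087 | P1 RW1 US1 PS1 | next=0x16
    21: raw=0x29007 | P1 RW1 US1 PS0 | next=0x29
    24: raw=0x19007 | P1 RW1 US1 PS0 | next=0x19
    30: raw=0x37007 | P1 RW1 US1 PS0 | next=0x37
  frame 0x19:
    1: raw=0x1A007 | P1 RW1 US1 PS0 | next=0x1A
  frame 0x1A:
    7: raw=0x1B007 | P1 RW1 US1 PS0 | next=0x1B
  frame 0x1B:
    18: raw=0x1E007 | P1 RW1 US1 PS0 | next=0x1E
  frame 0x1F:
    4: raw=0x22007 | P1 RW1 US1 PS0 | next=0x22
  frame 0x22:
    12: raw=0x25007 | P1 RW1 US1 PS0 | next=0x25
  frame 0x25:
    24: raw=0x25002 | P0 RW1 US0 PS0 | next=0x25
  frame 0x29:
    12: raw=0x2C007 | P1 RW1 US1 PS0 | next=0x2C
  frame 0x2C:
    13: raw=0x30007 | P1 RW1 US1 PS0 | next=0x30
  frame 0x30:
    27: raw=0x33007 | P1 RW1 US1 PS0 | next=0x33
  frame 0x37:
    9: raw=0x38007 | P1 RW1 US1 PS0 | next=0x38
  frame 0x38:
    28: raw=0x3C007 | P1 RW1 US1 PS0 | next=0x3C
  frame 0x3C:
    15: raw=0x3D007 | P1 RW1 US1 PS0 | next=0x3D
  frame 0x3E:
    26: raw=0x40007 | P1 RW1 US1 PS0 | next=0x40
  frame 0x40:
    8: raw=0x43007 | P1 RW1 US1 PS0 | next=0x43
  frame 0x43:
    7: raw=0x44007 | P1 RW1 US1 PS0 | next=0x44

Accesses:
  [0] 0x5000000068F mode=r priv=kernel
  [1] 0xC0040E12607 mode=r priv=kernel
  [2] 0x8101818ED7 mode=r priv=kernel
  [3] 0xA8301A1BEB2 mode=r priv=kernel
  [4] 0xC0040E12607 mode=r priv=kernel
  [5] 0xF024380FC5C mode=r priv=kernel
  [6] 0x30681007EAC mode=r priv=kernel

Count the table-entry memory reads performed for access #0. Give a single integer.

Walk each access:
#0 VA=0x5000000068F (r,kernel):
  L0 @0x14[10] → 0x16087  P=1,RW=1,US=1,PS=1
  ⇒ phys 0x1668F (huge @L0)  [1 reads]
#1 VA=0xC0040E12607 (r,kernel):
  L0 @0x14[24] → 0x19007  P=1,RW=1,US=1,PS=0
  L1 @0x19[1] → 0x1A007  P=1,RW=1,US=1,PS=0
  L2 @0x1A[7] → 0x1B007  P=1,RW=1,US=1,PS=0
  L3 @0x1B[18] → 0x1E007  P=1,RW=1,US=1,PS=0
  ⇒ phys 0x1E607  [4 reads]
#2 VA=0x8101818ED7 (r,kernel):
  L0 @0x14[1] → 0x1F007  P=1,RW=1,US=1,PS=0
  L1 @0x1F[4] → 0x22007  P=1,RW=1,US=1,PS=0
  L2 @0x22[12] → 0x25007  P=1,RW=1,US=1,PS=0
  L3 @0x25[24] → 0x25002  P=0,RW=1,US=0,PS=0
  ⇒ fault: PAGE_NOT_PRESENT  — 4 lookups
#3 VA=0xA8301A1BEB2 (r,kernel):
  L0 @0x14[21] → 0x29007  P=1,RW=1,US=1,PS=0
  L1 @0x29[12] → 0x2C007  P=1,RW=1,US=1,PS=0
  L2 @0x2C[13] → 0x30007  P=1,RW=1,US=1,PS=0
  L3 @0x30[27] → 0x33007  P=1,RW=1,US=1,PS=0
  ⇒ phys 0x33EB2  [4 reads]
#4 VA=0xC0040E12607 (r,kernel):
  TLB hit vpn=0xC0040E12 → PA=0x1E607
#5 VA=0xF024380FC5C (r,kernel):
  L0 @0x14[30] → 0x37007  P=1,RW=1,US=1,PS=0
  L1 @0x37[9] → 0x38007  P=1,RW=1,US=1,PS=0
  L2 @0x38[28] → 0x3C007  P=1,RW=1,US=1,PS=0
  L3 @0x3C[15] → 0x3D007  P=1,RW=1,US=1,PS=0
  ⇒ phys 0x3DC5C  [4 reads]
#6 VA=0x30681007EAC (r,kernel):
  L0 @0x14[6] → 0x3E007  P=1,RW=1,US=1,PS=0
  L1 @0x3E[26] → 0x40007  P=1,RW=1,US=1,PS=0
  L2 @0x40[8] → 0x43007  P=1,RW=1,US=1,PS=0
  L3 @0x43[7] → 0x44007  P=1,RW=1,US=1,PS=0
  ⇒ phys 0x44EAC  [4 reads]

Entries read for #0: 1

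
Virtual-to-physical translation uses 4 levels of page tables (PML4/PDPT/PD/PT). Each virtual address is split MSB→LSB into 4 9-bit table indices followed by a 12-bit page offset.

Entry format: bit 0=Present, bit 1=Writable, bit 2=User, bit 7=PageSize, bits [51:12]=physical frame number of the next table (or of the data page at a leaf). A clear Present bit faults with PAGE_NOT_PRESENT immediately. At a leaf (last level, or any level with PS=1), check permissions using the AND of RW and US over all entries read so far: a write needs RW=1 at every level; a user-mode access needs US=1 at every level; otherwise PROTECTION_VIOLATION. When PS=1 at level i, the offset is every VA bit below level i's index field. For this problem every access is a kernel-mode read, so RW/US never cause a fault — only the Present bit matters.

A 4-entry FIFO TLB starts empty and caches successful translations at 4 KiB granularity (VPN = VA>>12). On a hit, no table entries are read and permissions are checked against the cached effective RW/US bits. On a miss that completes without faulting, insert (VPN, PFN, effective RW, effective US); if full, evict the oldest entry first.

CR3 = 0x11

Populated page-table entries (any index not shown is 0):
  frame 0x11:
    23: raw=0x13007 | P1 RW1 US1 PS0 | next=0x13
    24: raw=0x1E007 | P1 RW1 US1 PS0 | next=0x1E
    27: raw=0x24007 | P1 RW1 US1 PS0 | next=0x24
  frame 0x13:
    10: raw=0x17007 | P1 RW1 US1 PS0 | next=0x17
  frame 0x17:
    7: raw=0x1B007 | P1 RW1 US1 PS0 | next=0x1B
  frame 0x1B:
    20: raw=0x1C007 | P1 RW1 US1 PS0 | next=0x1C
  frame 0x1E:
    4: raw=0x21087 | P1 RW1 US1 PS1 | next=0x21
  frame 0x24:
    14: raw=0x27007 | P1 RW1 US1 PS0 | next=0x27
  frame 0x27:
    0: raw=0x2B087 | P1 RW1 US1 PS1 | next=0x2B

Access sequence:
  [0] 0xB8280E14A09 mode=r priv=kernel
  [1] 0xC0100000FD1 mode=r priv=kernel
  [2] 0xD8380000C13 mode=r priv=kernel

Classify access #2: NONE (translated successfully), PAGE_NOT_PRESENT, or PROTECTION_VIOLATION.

Per-access translation:
#0 VA=0xB8280E14A09 (r,kernel):
  L0 @0x11[23] → 0x13007  P=1,RW=1,US=1,PS=0
  L1 @0x13[10] → 0x17007  P=1,RW=1,US=1,PS=0
  L2 @0x17[7] → 0x1B007  P=1,RW=1,US=1,PS=0
  L3 @0x1B[20] → 0x1C007  P=1,RW=1,US=1,PS=0
  ⇒ phys 0x1CA09  [4 reads]
#1 VA=0xC0100000FD1 (r,kernel):
  L0 @0x11[24] → 0x1E007  P=1,RW=1,US=1,PS=0
  L1 @0x1E[4] → 0x21087  P=1,RW=1,US=1,PS=1
  ⇒ phys 0x21FD1 (huge @L1)  [2 reads]
#2 VA=0xD8380000C13 (r,kernel):
  L0 @0x11[27] → 0x24007  P=1,RW=1,US=1,PS=0
  L1 @0x24[14] → 0x27007  P=1,RW=1,US=1,PS=0
  L2 @0x27[0] → 0x2B087  P=1,RW=1,US=1,PS=1
  ⇒ phys 0x2BC13 (huge @L2)  [3 reads]

Access #2 fault: NONE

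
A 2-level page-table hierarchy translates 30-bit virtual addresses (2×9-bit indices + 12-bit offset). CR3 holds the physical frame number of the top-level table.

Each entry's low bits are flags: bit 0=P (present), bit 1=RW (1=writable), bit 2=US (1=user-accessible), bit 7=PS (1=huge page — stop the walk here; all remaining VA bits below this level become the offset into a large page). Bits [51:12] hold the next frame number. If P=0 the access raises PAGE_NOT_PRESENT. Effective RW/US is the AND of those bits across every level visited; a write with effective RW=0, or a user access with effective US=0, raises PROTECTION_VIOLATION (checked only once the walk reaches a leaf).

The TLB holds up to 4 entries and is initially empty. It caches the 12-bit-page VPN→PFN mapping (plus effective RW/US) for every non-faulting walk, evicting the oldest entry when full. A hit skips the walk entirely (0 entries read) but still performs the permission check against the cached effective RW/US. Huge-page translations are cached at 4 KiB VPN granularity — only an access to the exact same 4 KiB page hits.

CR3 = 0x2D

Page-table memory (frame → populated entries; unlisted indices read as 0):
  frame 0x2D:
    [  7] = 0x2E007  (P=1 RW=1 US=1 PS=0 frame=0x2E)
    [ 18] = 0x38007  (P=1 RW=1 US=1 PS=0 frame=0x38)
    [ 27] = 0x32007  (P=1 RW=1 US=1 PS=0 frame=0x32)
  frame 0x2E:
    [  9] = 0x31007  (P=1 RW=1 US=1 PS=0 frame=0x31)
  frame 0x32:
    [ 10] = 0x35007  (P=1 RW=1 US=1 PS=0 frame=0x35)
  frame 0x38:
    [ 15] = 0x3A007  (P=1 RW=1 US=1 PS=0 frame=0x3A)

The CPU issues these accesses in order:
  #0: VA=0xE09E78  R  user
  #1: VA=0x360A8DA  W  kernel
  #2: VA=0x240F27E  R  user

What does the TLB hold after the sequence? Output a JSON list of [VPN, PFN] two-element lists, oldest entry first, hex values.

Walk each access:
#0 VA=0xE09E78 (r,user):
  L0 @0x2D[7] → 0x2E007  P=1,RW=1,US=1,PS=0
  L1 @0x2E[9] → 0x31007  P=1,RW=1,US=1,PS=0
  ⇒ phys 0x31E78  [2 reads]
#1 VA=0x360A8DA (w,kernel):
  L0 @0x2D[27] → 0x32007  P=1,RW=1,US=1,PS=0
  L1 @0x32[10] → 0x35007  P=1,RW=1,US=1,PS=0
  ⇒ phys 0x358DA  [2 reads]
#2 VA=0x240F27E (r,user):
  L0 @0x2D[18] → 0x38007  P=1,RW=1,US=1,PS=0
  L1 @0x38[15] → 0x3A007  P=1,RW=1,US=1,PS=0
  ⇒ phys 0x3A27E  [2 reads]

TLB: [["0xE09", "0x31"], ["0x360A", "0x35"], ["0x240F", "0x3A"]]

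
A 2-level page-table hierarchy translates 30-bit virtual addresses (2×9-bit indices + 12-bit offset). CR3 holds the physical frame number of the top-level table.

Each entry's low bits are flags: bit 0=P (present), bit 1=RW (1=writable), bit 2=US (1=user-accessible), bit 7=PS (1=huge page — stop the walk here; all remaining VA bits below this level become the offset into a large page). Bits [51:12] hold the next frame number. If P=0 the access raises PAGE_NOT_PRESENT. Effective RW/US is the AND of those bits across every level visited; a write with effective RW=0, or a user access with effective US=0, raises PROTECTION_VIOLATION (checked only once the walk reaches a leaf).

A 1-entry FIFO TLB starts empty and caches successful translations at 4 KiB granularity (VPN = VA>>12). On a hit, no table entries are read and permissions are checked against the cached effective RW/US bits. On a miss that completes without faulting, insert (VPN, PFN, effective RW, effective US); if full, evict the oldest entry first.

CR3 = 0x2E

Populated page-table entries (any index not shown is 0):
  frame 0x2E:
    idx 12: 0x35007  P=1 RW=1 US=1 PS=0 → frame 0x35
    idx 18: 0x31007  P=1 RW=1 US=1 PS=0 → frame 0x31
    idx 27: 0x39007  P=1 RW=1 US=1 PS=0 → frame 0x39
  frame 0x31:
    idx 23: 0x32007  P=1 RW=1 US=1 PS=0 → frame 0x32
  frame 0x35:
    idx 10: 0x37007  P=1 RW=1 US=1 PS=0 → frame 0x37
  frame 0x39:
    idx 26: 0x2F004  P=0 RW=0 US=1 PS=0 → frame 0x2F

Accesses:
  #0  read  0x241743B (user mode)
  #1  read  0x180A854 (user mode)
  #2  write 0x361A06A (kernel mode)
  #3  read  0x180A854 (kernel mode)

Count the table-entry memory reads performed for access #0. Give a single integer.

Trace:
#0 VA=0x241743B (r,user):
  [0] read 0x2E idx=18: raw=0x31007 flags P=1 W=1 U=1 S=0
  [1] read 0x31 idx=23: raw=0x32007 flags P=1 W=1 U=1 S=0
  → PA=0x3243B  (2 entries read)
#1 VA=0x180A854 (r,user):
  [0] read 0x2E idx=12: raw=0x35007 flags P=1 W=1 U=1 S=0
  [1] read 0x35 idx=10: raw=0x37007 flags P=1 W=1 U=1 S=0
  → PA=0x37854  (2 entries read)
#2 VA=0x361A06A (w,kernel):
  [0] read 0x2E idx=27: raw=0x39007 flags P=1 W=1 U=1 S=0
  [1] read 0x39 idx=26: raw=0x2F004 flags P=0 W=0 U=1 S=0
  ✗ PAGE_NOT_PRESENT  [2 reads]
#3 VA=0x180A854 (r,kernel):
  TLB hit vpn=0x180A → PA=0x37854

Entries read for #0: 2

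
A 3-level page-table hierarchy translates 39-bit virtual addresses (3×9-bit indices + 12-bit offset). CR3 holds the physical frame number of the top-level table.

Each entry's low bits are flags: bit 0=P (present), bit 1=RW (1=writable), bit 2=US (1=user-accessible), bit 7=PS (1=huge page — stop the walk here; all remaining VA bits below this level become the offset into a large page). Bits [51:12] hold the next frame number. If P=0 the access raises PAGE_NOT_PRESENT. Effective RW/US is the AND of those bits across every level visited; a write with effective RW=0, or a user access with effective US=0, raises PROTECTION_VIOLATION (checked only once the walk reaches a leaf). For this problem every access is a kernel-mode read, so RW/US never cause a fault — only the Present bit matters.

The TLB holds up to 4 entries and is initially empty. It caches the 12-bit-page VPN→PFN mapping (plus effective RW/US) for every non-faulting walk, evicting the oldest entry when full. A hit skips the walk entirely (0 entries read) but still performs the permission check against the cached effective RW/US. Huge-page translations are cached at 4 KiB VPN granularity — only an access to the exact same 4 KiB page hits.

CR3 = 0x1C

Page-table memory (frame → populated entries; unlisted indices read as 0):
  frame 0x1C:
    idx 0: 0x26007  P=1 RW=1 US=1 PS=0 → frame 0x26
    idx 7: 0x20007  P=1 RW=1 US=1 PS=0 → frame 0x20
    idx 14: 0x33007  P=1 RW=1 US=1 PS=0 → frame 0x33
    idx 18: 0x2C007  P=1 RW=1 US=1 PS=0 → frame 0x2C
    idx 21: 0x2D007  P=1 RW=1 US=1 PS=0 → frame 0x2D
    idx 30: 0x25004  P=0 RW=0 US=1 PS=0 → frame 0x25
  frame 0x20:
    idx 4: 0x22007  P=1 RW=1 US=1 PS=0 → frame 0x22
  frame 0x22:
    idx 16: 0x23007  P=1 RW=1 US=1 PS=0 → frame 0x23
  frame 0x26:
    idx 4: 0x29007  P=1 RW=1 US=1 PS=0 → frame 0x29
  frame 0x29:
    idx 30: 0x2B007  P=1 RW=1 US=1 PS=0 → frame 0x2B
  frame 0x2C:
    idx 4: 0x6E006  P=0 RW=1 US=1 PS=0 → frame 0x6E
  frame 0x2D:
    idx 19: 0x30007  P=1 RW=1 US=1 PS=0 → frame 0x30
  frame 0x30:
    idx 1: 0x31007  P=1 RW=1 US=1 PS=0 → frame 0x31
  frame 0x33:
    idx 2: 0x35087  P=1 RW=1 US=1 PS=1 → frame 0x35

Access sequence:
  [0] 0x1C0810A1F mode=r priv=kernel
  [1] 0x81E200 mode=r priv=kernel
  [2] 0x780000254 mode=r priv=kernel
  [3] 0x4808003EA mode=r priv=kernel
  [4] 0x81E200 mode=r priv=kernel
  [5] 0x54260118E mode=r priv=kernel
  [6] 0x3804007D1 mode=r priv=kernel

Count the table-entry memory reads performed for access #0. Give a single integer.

Trace:
#0 VA=0x1C0810A1F (r,kernel):
  L0: frame=0x1C idx=7 entry=0x20007 [P=1 RW=1 US=1 PS=0]
  L1: frame=0x20 idx=4 entry=0x22007 [P=1 RW=1 US=1 PS=0]
  L2: frame=0x22 idx=16 entry=0x23007 [P=1 RW=1 US=1 PS=0]
  → PA=0x23A1F  (3 entries read)
#1 VA=0x81E200 (r,kernel):
  L0: frame=0x1C idx=0 entry=0x26007 [P=1 RW=1 US=1 PS=0]
  L1: frame=0x26 idx=4 entry=0x29007 [P=1 RW=1 US=1 PS=0]
  L2: frame=0x29 idx=30 entry=0x2B007 [P=1 RW=1 US=1 PS=0]
  → PA=0x2B200  (3 entries read)
#2 VA=0x780000254 (r,kernel):
  L0: frame=0x1C idx=30 entry=0x25004 [P=0 RW=0 US=1 PS=0]
  ✗ PAGE_NOT_PRESENT  [1 reads]
#3 VA=0x4808003EA (r,kernel):
  L0: frame=0x1C idx=18 entry=0x2C007 [P=1 RW=1 US=1 PS=0]
  L1: frame=0x2C idx=4 entry=0x6E006 [P=0 RW=1 US=1 PS=0]
  ✗ PAGE_NOT_PRESENT  [2 reads]
#4 VA=0x81E200 (r,kernel):
  TLB hit vpn=0x81E → PA=0x2B200
#5 VA=0x54260118E (r,kernel):
  L0: frame=0x1C idx=21 entry=0x2D007 [P=1 RW=1 US=1 PS=0]
  L1: frame=0x2D idx=19 entry=0x30007 [P=1 RW=1 US=1 PS=0]
  L2: frame=0x30 idx=1 entry=0x31007 [P=1 RW=1 US=1 PS=0]
  → PA=0x3118E  (3 entries read)
#6 VA=0x3804007D1 (r,kernel):
  L0: frame=0x1C idx=14 entry=0x33007 [P=1 RW=1 US=1 PS=0]
  L1: frame=0x33 idx=2 entry=0x35087 [P=1 RW=1 US=1 PS=1]
  → PA=0x357D1 (huge @L1)  (2 entries read)

Entries read for #0: 3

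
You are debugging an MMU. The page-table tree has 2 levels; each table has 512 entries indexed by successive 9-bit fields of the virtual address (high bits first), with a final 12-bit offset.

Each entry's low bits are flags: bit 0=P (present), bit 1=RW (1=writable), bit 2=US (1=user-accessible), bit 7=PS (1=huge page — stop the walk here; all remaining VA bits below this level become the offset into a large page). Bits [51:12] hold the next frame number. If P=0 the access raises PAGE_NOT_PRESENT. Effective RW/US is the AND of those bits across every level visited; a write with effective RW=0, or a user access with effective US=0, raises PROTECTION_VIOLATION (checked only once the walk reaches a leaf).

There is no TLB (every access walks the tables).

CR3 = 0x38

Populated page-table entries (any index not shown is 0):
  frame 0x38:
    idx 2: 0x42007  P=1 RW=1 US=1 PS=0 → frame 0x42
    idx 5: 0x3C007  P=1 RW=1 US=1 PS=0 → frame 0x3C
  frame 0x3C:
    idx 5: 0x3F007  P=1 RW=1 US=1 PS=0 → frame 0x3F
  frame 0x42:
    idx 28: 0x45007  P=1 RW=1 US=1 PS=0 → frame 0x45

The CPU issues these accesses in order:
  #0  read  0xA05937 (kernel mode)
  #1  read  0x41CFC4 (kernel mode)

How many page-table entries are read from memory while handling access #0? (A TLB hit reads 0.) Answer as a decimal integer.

Per-access translation:
#0 VA=0xA05937 (r,kernel):
  [0] read 0x38 idx=5: raw=0x3C007 flags P=1 W=1 U=1 S=0
  [1] read 0x3C idx=5: raw=0x3F007 flags P=1 W=1 U=1 S=0
  → PA=0x3F937  (2 entries read)
#1 VA=0x41CFC4 (r,kernel):
  [0] read 0x38 idx=2: raw=0x42007 flags P=1 W=1 U=1 S=0
  [1] read 0x42 idx=28: raw=0x45007 flags P=1 W=1 U=1 S=0
  → PA=0x45FC4  (2 entries read)

Entries read for #0: 2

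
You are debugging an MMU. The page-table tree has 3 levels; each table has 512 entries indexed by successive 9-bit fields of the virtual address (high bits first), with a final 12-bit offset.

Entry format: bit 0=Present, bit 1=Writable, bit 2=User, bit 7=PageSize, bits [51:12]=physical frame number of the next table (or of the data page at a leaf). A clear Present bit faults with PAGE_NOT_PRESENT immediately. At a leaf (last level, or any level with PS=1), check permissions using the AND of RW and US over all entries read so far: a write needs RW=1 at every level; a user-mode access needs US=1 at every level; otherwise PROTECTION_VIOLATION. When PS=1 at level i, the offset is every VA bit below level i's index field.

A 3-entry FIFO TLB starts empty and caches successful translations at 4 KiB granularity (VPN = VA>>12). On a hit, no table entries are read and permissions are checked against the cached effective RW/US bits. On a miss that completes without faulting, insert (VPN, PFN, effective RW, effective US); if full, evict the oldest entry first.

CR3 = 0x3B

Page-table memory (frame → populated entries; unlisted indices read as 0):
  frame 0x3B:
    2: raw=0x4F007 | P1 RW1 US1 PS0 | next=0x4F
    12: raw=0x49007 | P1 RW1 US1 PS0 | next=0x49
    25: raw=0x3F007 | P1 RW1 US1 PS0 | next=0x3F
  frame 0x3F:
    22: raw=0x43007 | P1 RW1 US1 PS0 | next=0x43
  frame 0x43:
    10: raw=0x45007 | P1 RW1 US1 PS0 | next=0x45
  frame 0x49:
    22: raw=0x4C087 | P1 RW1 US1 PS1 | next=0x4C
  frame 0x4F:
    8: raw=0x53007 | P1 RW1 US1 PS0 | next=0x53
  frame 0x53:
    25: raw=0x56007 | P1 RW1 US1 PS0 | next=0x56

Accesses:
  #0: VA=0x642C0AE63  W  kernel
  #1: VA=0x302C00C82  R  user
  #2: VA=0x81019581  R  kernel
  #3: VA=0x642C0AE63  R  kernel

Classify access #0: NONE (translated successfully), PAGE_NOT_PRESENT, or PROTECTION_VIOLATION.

Per-access translation:
#0 VA=0x642C0AE63 (w,kernel):
  [0] read 0x3B idx=25: raw=0x3F007 flags P=1 W=1 U=1 S=0
  [1] read 0x3F idx=22: raw=0x43007 flags P=1 W=1 U=1 S=0
  [2] read 0x43 idx=10: raw=0x45007 flags P=1 W=1 U=1 S=0
  → PA=0x45E63  (3 entries read)
#1 VA=0x302C00C82 (r,user):
  [0] read 0x3B idx=12: raw=0x49007 flags P=1 W=1 U=1 S=0
  [1] read 0x49 idx=22: raw=0x4C087 flags P=1 W=1 U=1 S=1
  → PA=0x4CC82 (huge @L1)  (2 entries read)
#2 VA=0x81019581 (r,kernel):
  [0] read 0x3B idx=2: raw=0x4F007 flags P=1 W=1 U=1 S=0
  [1] read 0x4F idx=8: raw=0x53007 flags P=1 W=1 U=1 S=0
  [2] read 0x53 idx=25: raw=0x56007 flags P=1 W=1 U=1 S=0
  → PA=0x56581  (3 entries read)
#3 VA=0x642C0AE63 (r,kernel):
  TLB hit vpn=0x642C0A → PA=0x45E63

Access #0 fault: NONE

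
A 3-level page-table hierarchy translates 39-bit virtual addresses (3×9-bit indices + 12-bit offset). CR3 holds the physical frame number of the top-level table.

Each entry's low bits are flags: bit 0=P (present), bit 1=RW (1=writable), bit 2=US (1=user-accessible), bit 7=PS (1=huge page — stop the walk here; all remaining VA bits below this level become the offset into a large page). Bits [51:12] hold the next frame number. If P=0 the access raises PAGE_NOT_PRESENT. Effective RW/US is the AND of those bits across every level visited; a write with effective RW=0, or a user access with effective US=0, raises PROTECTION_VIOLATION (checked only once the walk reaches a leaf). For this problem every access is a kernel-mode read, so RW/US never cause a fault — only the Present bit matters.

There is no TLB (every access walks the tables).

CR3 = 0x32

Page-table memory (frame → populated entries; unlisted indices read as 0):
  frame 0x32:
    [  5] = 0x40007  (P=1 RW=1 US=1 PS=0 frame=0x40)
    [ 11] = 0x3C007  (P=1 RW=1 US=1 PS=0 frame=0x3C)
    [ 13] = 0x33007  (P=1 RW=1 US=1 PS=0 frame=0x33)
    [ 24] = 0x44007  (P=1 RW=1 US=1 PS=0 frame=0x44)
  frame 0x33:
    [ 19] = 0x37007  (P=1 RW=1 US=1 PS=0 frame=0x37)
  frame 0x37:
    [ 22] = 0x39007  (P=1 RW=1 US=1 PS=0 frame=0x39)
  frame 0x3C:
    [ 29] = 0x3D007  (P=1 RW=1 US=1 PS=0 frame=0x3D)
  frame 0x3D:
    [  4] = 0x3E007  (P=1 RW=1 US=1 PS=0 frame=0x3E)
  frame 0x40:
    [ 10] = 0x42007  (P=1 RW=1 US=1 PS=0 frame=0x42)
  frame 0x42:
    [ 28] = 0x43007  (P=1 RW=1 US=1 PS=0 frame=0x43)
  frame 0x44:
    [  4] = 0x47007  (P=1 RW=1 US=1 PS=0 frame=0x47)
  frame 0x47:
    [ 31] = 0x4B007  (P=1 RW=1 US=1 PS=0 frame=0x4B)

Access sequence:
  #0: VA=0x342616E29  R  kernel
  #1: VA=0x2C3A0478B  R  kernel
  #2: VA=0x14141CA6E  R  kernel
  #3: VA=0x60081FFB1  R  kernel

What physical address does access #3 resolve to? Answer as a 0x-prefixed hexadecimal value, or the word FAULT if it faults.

Per-access translation:
#0 VA=0x342616E29 (r,kernel):
  L0 @0x32[13] → 0x33007  P=1,RW=1,US=1,PS=0
  L1 @0x33[19] → 0x37007  P=1,RW=1,US=1,PS=0
  L2 @0x37[22] → 0x39007  P=1,RW=1,US=1,PS=0
  ⇒ phys 0x39E29  [3 reads]
#1 VA=0x2C3A0478B (r,kernel):
  L0 @0x32[11] → 0x3C007  P=1,RW=1,US=1,PS=0
  L1 @0x3C[29] → 0x3D007  P=1,RW=1,US=1,PS=0
  L2 @0x3D[4] → 0x3E007  P=1,RW=1,US=1,PS=0
  ⇒ phys 0x3E78B  [3 reads]
#2 VA=0x14141CA6E (r,kernel):
  L0 @0x32[5] → 0x40007  P=1,RW=1,US=1,PS=0
  L1 @0x40[10] → 0x42007  P=1,RW=1,US=1,PS=0
  L2 @0x42[28] → 0x43007  P=1,RW=1,US=1,PS=0
  ⇒ phys 0x43A6E  [3 reads]
#3 VA=0x60081FFB1 (r,kernel):
  L0 @0x32[24] → 0x44007  P=1,RW=1,US=1,PS=0
  L1 @0x44[4] → 0x47007  P=1,RW=1,US=1,PS=0
  L2 @0x47[31] → 0x4B007  P=1,RW=1,US=1,PS=0
  ⇒ phys 0x4BFB1  [3 reads]

Access #3 PA: 0x4BFB1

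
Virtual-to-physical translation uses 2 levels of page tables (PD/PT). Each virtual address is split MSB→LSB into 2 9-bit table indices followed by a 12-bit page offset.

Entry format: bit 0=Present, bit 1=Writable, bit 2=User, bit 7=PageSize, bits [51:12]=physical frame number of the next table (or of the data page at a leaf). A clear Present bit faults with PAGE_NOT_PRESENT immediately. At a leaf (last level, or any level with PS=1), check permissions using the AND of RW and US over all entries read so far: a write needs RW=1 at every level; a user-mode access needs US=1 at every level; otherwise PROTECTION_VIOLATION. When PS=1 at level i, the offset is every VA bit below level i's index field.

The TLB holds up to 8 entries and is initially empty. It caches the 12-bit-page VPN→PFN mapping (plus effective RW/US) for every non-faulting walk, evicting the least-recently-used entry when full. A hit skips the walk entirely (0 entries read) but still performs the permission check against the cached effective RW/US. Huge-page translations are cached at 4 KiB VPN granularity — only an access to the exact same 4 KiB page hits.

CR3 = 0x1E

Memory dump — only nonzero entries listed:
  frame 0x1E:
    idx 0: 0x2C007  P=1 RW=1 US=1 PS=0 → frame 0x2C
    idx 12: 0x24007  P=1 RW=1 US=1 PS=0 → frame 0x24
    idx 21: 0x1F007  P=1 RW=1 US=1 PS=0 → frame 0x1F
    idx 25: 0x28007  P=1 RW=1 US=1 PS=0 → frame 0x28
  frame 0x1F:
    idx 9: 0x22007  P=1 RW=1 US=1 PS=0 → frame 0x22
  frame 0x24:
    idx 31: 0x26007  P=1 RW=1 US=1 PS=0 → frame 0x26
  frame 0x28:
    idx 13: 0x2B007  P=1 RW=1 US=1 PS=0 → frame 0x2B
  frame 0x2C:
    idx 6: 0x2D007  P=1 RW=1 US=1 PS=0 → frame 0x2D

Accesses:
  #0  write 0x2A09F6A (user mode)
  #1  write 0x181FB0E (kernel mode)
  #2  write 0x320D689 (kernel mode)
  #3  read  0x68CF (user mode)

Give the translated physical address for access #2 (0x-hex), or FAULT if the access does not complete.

Per-access translation:
#0 VA=0x2A09F6A (w,user):
  L0 @0x1E[21] → 0x1F007  P=1,RW=1,US=1,PS=0
  L1 @0x1F[9] → 0x22007  P=1,RW=1,US=1,PS=0
  → PA=0x22F6A  (2 entries read)
#1 VA=0x181FB0E (w,kernel):
  L0 @0x1E[12] → 0x24007  P=1,RW=1,US=1,PS=0
  L1 @0x24[31] → 0x26007  P=1,RW=1,US=1,PS=0
  → PA=0x26B0E  (2 entries read)
#2 VA=0x320D689 (w,kernel):
  L0 @0x1E[25] → 0x28007  P=1,RW=1,US=1,PS=0
  L1 @0x28[13] → 0x2B007  P=1,RW=1,US=1,PS=0
  → PA=0x2B689  (2 entries read)
#3 VA=0x68CF (r,user):
  L0 @0x1E[0] → 0x2C007  P=1,RW=1,US=1,PS=0
  L1 @0x2C[6] → 0x2D007  P=1,RW=1,US=1,PS=0
  → PA=0x2D8CF  (2 entries read)

Access #2 PA: 0x2B689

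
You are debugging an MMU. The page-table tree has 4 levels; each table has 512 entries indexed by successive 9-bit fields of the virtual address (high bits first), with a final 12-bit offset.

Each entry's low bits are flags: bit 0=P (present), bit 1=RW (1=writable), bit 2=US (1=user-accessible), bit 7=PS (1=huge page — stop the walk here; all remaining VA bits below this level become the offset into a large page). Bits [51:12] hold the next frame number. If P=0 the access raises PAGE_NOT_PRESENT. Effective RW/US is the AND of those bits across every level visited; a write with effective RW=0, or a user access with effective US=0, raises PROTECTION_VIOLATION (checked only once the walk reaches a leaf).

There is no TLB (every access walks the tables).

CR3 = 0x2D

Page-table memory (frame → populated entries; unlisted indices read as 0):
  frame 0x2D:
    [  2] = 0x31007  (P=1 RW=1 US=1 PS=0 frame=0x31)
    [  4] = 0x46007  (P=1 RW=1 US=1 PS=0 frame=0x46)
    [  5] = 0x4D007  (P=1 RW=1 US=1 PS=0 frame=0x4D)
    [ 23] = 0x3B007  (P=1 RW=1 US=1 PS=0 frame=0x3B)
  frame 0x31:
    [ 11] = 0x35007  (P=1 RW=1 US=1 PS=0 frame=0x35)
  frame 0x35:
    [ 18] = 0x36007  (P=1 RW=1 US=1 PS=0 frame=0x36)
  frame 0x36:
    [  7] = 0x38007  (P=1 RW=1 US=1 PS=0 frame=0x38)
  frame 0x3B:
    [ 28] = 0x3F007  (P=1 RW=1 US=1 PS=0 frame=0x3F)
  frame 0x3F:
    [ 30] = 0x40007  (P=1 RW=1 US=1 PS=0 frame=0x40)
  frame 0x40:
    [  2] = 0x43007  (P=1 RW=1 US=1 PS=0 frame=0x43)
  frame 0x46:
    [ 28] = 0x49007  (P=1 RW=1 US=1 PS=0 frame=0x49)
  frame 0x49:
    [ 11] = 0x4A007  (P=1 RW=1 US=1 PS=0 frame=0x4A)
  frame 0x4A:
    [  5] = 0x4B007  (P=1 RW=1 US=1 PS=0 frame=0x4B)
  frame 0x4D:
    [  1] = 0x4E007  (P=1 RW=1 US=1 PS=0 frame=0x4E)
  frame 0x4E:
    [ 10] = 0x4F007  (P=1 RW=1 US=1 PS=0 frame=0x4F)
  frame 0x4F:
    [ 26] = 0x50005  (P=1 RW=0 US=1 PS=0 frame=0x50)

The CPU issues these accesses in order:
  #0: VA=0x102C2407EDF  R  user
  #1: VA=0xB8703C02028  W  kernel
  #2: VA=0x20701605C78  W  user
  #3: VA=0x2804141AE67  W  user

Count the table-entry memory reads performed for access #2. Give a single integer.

Per-access translation:
#0 VA=0x102C2407EDF (r,user):
  lvl0: tbl 0x2D, slot 2 ⇒ 0x31007 (P1/RW1/US1/PS0)
  lvl1: tbl 0x31, slot 11 ⇒ 0x35007 (P1/RW1/US1/PS0)
  lvl2: tbl 0x35, slot 18 ⇒ 0x36007 (P1/RW1/US1/PS0)
  lvl3: tbl 0x36, slot 7 ⇒ 0x38007 (P1/RW1/US1/PS0)
  → PA=0x38EDF  (4 entries read)
#1 VA=0xB8703C02028 (w,kernel):
  lvl0: tbl 0x2D, slot 23 ⇒ 0x3B007 (P1/RW1/US1/PS0)
  lvl1: tbl 0x3B, slot 28 ⇒ 0x3F007 (P1/RW1/US1/PS0)
  lvl2: tbl 0x3F, slot 30 ⇒ 0x40007 (P1/RW1/US1/PS0)
  lvl3: tbl 0x40, slot 2 ⇒ 0x43007 (P1/RW1/US1/PS0)
  → PA=0x43028  (4 entries read)
#2 VA=0x20701605C78 (w,user):
  lvl0: tbl 0x2D, slot 4 ⇒ 0x46007 (P1/RW1/US1/PS0)
  lvl1: tbl 0x46, slot 28 ⇒ 0x49007 (P1/RW1/US1/PS0)
  lvl2: tbl 0x49, slot 11 ⇒ 0x4A007 (P1/RW1/US1/PS0)
  lvl3: tbl 0x4A, slot 5 ⇒ 0x4B007 (P1/RW1/US1/PS0)
  → PA=0x4BC78  (4 entries read)
#3 VA=0x2804141AE67 (w,user):
  lvl0: tbl 0x2D, slot 5 ⇒ 0x4D007 (P1/RW1/US1/PS0)
  lvl1: tbl 0x4D, slot 1 ⇒ 0x4E007 (P1/RW1/US1/PS0)
  lvl2: tbl 0x4E, slot 10 ⇒ 0x4F007 (P1/RW1/US1/PS0)
  lvl3: tbl 0x4F, slot 26 ⇒ 0x50005 (P1/RW0/US1/PS0)
  ⇒ fault: PROTECTION_VIOLATION  — 4 lookups

Entries read for #2: 4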